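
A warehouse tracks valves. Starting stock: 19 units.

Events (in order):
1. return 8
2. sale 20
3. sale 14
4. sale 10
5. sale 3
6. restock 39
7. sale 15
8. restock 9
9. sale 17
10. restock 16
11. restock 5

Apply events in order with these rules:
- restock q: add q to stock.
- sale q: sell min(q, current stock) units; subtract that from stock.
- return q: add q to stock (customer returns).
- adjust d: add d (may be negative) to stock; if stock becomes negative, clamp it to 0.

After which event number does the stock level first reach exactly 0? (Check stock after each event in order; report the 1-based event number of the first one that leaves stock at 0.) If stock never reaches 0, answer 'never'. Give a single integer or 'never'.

Processing events:
Start: stock = 19
  Event 1 (return 8): 19 + 8 = 27
  Event 2 (sale 20): sell min(20,27)=20. stock: 27 - 20 = 7. total_sold = 20
  Event 3 (sale 14): sell min(14,7)=7. stock: 7 - 7 = 0. total_sold = 27
  Event 4 (sale 10): sell min(10,0)=0. stock: 0 - 0 = 0. total_sold = 27
  Event 5 (sale 3): sell min(3,0)=0. stock: 0 - 0 = 0. total_sold = 27
  Event 6 (restock 39): 0 + 39 = 39
  Event 7 (sale 15): sell min(15,39)=15. stock: 39 - 15 = 24. total_sold = 42
  Event 8 (restock 9): 24 + 9 = 33
  Event 9 (sale 17): sell min(17,33)=17. stock: 33 - 17 = 16. total_sold = 59
  Event 10 (restock 16): 16 + 16 = 32
  Event 11 (restock 5): 32 + 5 = 37
Final: stock = 37, total_sold = 59

First zero at event 3.

Answer: 3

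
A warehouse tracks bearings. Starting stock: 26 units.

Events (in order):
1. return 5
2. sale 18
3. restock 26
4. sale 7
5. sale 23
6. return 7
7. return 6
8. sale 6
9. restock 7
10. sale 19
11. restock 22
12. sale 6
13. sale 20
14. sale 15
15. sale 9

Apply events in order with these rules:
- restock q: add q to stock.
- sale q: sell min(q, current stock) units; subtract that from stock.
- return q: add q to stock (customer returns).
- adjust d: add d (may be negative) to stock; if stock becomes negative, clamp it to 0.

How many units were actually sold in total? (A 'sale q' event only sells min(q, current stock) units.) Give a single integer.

Processing events:
Start: stock = 26
  Event 1 (return 5): 26 + 5 = 31
  Event 2 (sale 18): sell min(18,31)=18. stock: 31 - 18 = 13. total_sold = 18
  Event 3 (restock 26): 13 + 26 = 39
  Event 4 (sale 7): sell min(7,39)=7. stock: 39 - 7 = 32. total_sold = 25
  Event 5 (sale 23): sell min(23,32)=23. stock: 32 - 23 = 9. total_sold = 48
  Event 6 (return 7): 9 + 7 = 16
  Event 7 (return 6): 16 + 6 = 22
  Event 8 (sale 6): sell min(6,22)=6. stock: 22 - 6 = 16. total_sold = 54
  Event 9 (restock 7): 16 + 7 = 23
  Event 10 (sale 19): sell min(19,23)=19. stock: 23 - 19 = 4. total_sold = 73
  Event 11 (restock 22): 4 + 22 = 26
  Event 12 (sale 6): sell min(6,26)=6. stock: 26 - 6 = 20. total_sold = 79
  Event 13 (sale 20): sell min(20,20)=20. stock: 20 - 20 = 0. total_sold = 99
  Event 14 (sale 15): sell min(15,0)=0. stock: 0 - 0 = 0. total_sold = 99
  Event 15 (sale 9): sell min(9,0)=0. stock: 0 - 0 = 0. total_sold = 99
Final: stock = 0, total_sold = 99

Answer: 99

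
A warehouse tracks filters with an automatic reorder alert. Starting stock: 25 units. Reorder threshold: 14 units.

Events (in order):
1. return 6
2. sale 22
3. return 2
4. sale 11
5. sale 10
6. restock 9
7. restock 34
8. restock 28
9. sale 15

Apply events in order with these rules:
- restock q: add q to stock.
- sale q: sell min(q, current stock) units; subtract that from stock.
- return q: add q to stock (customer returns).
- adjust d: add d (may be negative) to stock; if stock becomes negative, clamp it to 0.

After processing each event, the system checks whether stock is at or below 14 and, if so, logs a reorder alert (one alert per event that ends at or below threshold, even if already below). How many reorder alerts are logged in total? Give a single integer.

Answer: 5

Derivation:
Processing events:
Start: stock = 25
  Event 1 (return 6): 25 + 6 = 31
  Event 2 (sale 22): sell min(22,31)=22. stock: 31 - 22 = 9. total_sold = 22
  Event 3 (return 2): 9 + 2 = 11
  Event 4 (sale 11): sell min(11,11)=11. stock: 11 - 11 = 0. total_sold = 33
  Event 5 (sale 10): sell min(10,0)=0. stock: 0 - 0 = 0. total_sold = 33
  Event 6 (restock 9): 0 + 9 = 9
  Event 7 (restock 34): 9 + 34 = 43
  Event 8 (restock 28): 43 + 28 = 71
  Event 9 (sale 15): sell min(15,71)=15. stock: 71 - 15 = 56. total_sold = 48
Final: stock = 56, total_sold = 48

Checking against threshold 14:
  After event 1: stock=31 > 14
  After event 2: stock=9 <= 14 -> ALERT
  After event 3: stock=11 <= 14 -> ALERT
  After event 4: stock=0 <= 14 -> ALERT
  After event 5: stock=0 <= 14 -> ALERT
  After event 6: stock=9 <= 14 -> ALERT
  After event 7: stock=43 > 14
  After event 8: stock=71 > 14
  After event 9: stock=56 > 14
Alert events: [2, 3, 4, 5, 6]. Count = 5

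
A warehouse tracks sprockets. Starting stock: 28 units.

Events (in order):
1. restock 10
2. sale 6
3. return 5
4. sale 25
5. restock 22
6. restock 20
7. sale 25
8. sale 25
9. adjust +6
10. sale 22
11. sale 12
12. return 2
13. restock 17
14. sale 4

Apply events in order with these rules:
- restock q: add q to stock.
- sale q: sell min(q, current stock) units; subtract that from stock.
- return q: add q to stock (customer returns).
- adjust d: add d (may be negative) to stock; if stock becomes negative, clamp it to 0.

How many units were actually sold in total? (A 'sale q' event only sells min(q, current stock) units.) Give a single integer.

Processing events:
Start: stock = 28
  Event 1 (restock 10): 28 + 10 = 38
  Event 2 (sale 6): sell min(6,38)=6. stock: 38 - 6 = 32. total_sold = 6
  Event 3 (return 5): 32 + 5 = 37
  Event 4 (sale 25): sell min(25,37)=25. stock: 37 - 25 = 12. total_sold = 31
  Event 5 (restock 22): 12 + 22 = 34
  Event 6 (restock 20): 34 + 20 = 54
  Event 7 (sale 25): sell min(25,54)=25. stock: 54 - 25 = 29. total_sold = 56
  Event 8 (sale 25): sell min(25,29)=25. stock: 29 - 25 = 4. total_sold = 81
  Event 9 (adjust +6): 4 + 6 = 10
  Event 10 (sale 22): sell min(22,10)=10. stock: 10 - 10 = 0. total_sold = 91
  Event 11 (sale 12): sell min(12,0)=0. stock: 0 - 0 = 0. total_sold = 91
  Event 12 (return 2): 0 + 2 = 2
  Event 13 (restock 17): 2 + 17 = 19
  Event 14 (sale 4): sell min(4,19)=4. stock: 19 - 4 = 15. total_sold = 95
Final: stock = 15, total_sold = 95

Answer: 95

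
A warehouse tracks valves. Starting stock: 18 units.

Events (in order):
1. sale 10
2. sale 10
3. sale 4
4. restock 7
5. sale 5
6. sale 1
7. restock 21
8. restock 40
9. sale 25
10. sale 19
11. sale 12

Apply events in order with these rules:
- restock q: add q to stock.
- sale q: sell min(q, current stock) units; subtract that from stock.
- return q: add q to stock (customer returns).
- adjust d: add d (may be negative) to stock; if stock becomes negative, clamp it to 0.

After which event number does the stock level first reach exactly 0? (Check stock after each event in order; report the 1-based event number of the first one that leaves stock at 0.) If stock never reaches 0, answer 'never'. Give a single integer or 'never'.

Processing events:
Start: stock = 18
  Event 1 (sale 10): sell min(10,18)=10. stock: 18 - 10 = 8. total_sold = 10
  Event 2 (sale 10): sell min(10,8)=8. stock: 8 - 8 = 0. total_sold = 18
  Event 3 (sale 4): sell min(4,0)=0. stock: 0 - 0 = 0. total_sold = 18
  Event 4 (restock 7): 0 + 7 = 7
  Event 5 (sale 5): sell min(5,7)=5. stock: 7 - 5 = 2. total_sold = 23
  Event 6 (sale 1): sell min(1,2)=1. stock: 2 - 1 = 1. total_sold = 24
  Event 7 (restock 21): 1 + 21 = 22
  Event 8 (restock 40): 22 + 40 = 62
  Event 9 (sale 25): sell min(25,62)=25. stock: 62 - 25 = 37. total_sold = 49
  Event 10 (sale 19): sell min(19,37)=19. stock: 37 - 19 = 18. total_sold = 68
  Event 11 (sale 12): sell min(12,18)=12. stock: 18 - 12 = 6. total_sold = 80
Final: stock = 6, total_sold = 80

First zero at event 2.

Answer: 2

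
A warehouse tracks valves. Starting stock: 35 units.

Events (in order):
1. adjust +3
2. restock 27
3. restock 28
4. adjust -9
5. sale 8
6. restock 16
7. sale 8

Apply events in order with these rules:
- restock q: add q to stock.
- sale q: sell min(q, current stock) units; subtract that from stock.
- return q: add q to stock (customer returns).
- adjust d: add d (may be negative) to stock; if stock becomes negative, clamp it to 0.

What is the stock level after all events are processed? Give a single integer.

Processing events:
Start: stock = 35
  Event 1 (adjust +3): 35 + 3 = 38
  Event 2 (restock 27): 38 + 27 = 65
  Event 3 (restock 28): 65 + 28 = 93
  Event 4 (adjust -9): 93 + -9 = 84
  Event 5 (sale 8): sell min(8,84)=8. stock: 84 - 8 = 76. total_sold = 8
  Event 6 (restock 16): 76 + 16 = 92
  Event 7 (sale 8): sell min(8,92)=8. stock: 92 - 8 = 84. total_sold = 16
Final: stock = 84, total_sold = 16

Answer: 84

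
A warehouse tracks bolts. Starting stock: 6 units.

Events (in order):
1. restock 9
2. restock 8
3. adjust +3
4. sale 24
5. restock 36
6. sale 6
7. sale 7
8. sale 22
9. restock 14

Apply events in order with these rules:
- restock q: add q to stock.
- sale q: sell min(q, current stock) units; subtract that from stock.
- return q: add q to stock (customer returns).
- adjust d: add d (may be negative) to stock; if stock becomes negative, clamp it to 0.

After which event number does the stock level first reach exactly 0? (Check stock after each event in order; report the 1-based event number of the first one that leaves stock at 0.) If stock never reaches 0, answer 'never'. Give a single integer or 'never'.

Answer: never

Derivation:
Processing events:
Start: stock = 6
  Event 1 (restock 9): 6 + 9 = 15
  Event 2 (restock 8): 15 + 8 = 23
  Event 3 (adjust +3): 23 + 3 = 26
  Event 4 (sale 24): sell min(24,26)=24. stock: 26 - 24 = 2. total_sold = 24
  Event 5 (restock 36): 2 + 36 = 38
  Event 6 (sale 6): sell min(6,38)=6. stock: 38 - 6 = 32. total_sold = 30
  Event 7 (sale 7): sell min(7,32)=7. stock: 32 - 7 = 25. total_sold = 37
  Event 8 (sale 22): sell min(22,25)=22. stock: 25 - 22 = 3. total_sold = 59
  Event 9 (restock 14): 3 + 14 = 17
Final: stock = 17, total_sold = 59

Stock never reaches 0.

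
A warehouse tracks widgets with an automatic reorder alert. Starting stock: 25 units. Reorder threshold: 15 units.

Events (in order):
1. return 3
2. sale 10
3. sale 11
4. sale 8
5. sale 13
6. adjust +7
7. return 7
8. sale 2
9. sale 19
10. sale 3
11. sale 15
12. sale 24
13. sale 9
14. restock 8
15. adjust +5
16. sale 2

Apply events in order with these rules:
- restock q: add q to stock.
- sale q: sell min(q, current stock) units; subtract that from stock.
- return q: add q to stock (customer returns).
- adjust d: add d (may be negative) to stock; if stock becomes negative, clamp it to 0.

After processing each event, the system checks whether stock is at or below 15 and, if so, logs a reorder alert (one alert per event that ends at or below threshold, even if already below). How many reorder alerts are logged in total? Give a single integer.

Processing events:
Start: stock = 25
  Event 1 (return 3): 25 + 3 = 28
  Event 2 (sale 10): sell min(10,28)=10. stock: 28 - 10 = 18. total_sold = 10
  Event 3 (sale 11): sell min(11,18)=11. stock: 18 - 11 = 7. total_sold = 21
  Event 4 (sale 8): sell min(8,7)=7. stock: 7 - 7 = 0. total_sold = 28
  Event 5 (sale 13): sell min(13,0)=0. stock: 0 - 0 = 0. total_sold = 28
  Event 6 (adjust +7): 0 + 7 = 7
  Event 7 (return 7): 7 + 7 = 14
  Event 8 (sale 2): sell min(2,14)=2. stock: 14 - 2 = 12. total_sold = 30
  Event 9 (sale 19): sell min(19,12)=12. stock: 12 - 12 = 0. total_sold = 42
  Event 10 (sale 3): sell min(3,0)=0. stock: 0 - 0 = 0. total_sold = 42
  Event 11 (sale 15): sell min(15,0)=0. stock: 0 - 0 = 0. total_sold = 42
  Event 12 (sale 24): sell min(24,0)=0. stock: 0 - 0 = 0. total_sold = 42
  Event 13 (sale 9): sell min(9,0)=0. stock: 0 - 0 = 0. total_sold = 42
  Event 14 (restock 8): 0 + 8 = 8
  Event 15 (adjust +5): 8 + 5 = 13
  Event 16 (sale 2): sell min(2,13)=2. stock: 13 - 2 = 11. total_sold = 44
Final: stock = 11, total_sold = 44

Checking against threshold 15:
  After event 1: stock=28 > 15
  After event 2: stock=18 > 15
  After event 3: stock=7 <= 15 -> ALERT
  After event 4: stock=0 <= 15 -> ALERT
  After event 5: stock=0 <= 15 -> ALERT
  After event 6: stock=7 <= 15 -> ALERT
  After event 7: stock=14 <= 15 -> ALERT
  After event 8: stock=12 <= 15 -> ALERT
  After event 9: stock=0 <= 15 -> ALERT
  After event 10: stock=0 <= 15 -> ALERT
  After event 11: stock=0 <= 15 -> ALERT
  After event 12: stock=0 <= 15 -> ALERT
  After event 13: stock=0 <= 15 -> ALERT
  After event 14: stock=8 <= 15 -> ALERT
  After event 15: stock=13 <= 15 -> ALERT
  After event 16: stock=11 <= 15 -> ALERT
Alert events: [3, 4, 5, 6, 7, 8, 9, 10, 11, 12, 13, 14, 15, 16]. Count = 14

Answer: 14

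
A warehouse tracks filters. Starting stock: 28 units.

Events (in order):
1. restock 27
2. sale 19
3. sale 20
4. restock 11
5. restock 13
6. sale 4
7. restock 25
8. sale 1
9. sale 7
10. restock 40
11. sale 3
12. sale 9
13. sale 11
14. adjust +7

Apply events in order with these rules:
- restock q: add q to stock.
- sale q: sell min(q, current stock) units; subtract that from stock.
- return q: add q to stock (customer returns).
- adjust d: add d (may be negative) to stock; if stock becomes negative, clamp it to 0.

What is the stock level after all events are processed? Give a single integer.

Answer: 77

Derivation:
Processing events:
Start: stock = 28
  Event 1 (restock 27): 28 + 27 = 55
  Event 2 (sale 19): sell min(19,55)=19. stock: 55 - 19 = 36. total_sold = 19
  Event 3 (sale 20): sell min(20,36)=20. stock: 36 - 20 = 16. total_sold = 39
  Event 4 (restock 11): 16 + 11 = 27
  Event 5 (restock 13): 27 + 13 = 40
  Event 6 (sale 4): sell min(4,40)=4. stock: 40 - 4 = 36. total_sold = 43
  Event 7 (restock 25): 36 + 25 = 61
  Event 8 (sale 1): sell min(1,61)=1. stock: 61 - 1 = 60. total_sold = 44
  Event 9 (sale 7): sell min(7,60)=7. stock: 60 - 7 = 53. total_sold = 51
  Event 10 (restock 40): 53 + 40 = 93
  Event 11 (sale 3): sell min(3,93)=3. stock: 93 - 3 = 90. total_sold = 54
  Event 12 (sale 9): sell min(9,90)=9. stock: 90 - 9 = 81. total_sold = 63
  Event 13 (sale 11): sell min(11,81)=11. stock: 81 - 11 = 70. total_sold = 74
  Event 14 (adjust +7): 70 + 7 = 77
Final: stock = 77, total_sold = 74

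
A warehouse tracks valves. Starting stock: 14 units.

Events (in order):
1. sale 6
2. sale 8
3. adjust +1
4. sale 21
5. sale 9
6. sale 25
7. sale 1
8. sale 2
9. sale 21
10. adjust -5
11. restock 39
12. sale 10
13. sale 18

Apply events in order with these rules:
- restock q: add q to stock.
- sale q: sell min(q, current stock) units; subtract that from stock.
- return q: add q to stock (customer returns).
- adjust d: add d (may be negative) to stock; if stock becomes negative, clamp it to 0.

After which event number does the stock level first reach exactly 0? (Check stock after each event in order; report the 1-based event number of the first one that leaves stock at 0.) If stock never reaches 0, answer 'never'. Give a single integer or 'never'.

Processing events:
Start: stock = 14
  Event 1 (sale 6): sell min(6,14)=6. stock: 14 - 6 = 8. total_sold = 6
  Event 2 (sale 8): sell min(8,8)=8. stock: 8 - 8 = 0. total_sold = 14
  Event 3 (adjust +1): 0 + 1 = 1
  Event 4 (sale 21): sell min(21,1)=1. stock: 1 - 1 = 0. total_sold = 15
  Event 5 (sale 9): sell min(9,0)=0. stock: 0 - 0 = 0. total_sold = 15
  Event 6 (sale 25): sell min(25,0)=0. stock: 0 - 0 = 0. total_sold = 15
  Event 7 (sale 1): sell min(1,0)=0. stock: 0 - 0 = 0. total_sold = 15
  Event 8 (sale 2): sell min(2,0)=0. stock: 0 - 0 = 0. total_sold = 15
  Event 9 (sale 21): sell min(21,0)=0. stock: 0 - 0 = 0. total_sold = 15
  Event 10 (adjust -5): 0 + -5 = 0 (clamped to 0)
  Event 11 (restock 39): 0 + 39 = 39
  Event 12 (sale 10): sell min(10,39)=10. stock: 39 - 10 = 29. total_sold = 25
  Event 13 (sale 18): sell min(18,29)=18. stock: 29 - 18 = 11. total_sold = 43
Final: stock = 11, total_sold = 43

First zero at event 2.

Answer: 2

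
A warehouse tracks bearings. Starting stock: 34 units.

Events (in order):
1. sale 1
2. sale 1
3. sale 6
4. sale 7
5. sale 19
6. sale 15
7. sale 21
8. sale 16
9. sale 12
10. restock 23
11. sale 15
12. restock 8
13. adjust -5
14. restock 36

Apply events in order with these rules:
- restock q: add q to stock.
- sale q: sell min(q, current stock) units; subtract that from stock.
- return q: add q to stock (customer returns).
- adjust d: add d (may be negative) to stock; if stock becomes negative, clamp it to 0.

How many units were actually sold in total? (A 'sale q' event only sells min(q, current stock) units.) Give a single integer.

Answer: 49

Derivation:
Processing events:
Start: stock = 34
  Event 1 (sale 1): sell min(1,34)=1. stock: 34 - 1 = 33. total_sold = 1
  Event 2 (sale 1): sell min(1,33)=1. stock: 33 - 1 = 32. total_sold = 2
  Event 3 (sale 6): sell min(6,32)=6. stock: 32 - 6 = 26. total_sold = 8
  Event 4 (sale 7): sell min(7,26)=7. stock: 26 - 7 = 19. total_sold = 15
  Event 5 (sale 19): sell min(19,19)=19. stock: 19 - 19 = 0. total_sold = 34
  Event 6 (sale 15): sell min(15,0)=0. stock: 0 - 0 = 0. total_sold = 34
  Event 7 (sale 21): sell min(21,0)=0. stock: 0 - 0 = 0. total_sold = 34
  Event 8 (sale 16): sell min(16,0)=0. stock: 0 - 0 = 0. total_sold = 34
  Event 9 (sale 12): sell min(12,0)=0. stock: 0 - 0 = 0. total_sold = 34
  Event 10 (restock 23): 0 + 23 = 23
  Event 11 (sale 15): sell min(15,23)=15. stock: 23 - 15 = 8. total_sold = 49
  Event 12 (restock 8): 8 + 8 = 16
  Event 13 (adjust -5): 16 + -5 = 11
  Event 14 (restock 36): 11 + 36 = 47
Final: stock = 47, total_sold = 49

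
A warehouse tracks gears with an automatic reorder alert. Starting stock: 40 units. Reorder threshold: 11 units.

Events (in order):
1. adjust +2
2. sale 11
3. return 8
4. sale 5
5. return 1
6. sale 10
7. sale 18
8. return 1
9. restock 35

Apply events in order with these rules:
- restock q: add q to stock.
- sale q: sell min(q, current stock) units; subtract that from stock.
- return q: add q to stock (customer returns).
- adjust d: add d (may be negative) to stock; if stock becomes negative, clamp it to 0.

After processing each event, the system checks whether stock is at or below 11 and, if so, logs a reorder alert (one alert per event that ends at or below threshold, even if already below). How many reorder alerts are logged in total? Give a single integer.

Answer: 2

Derivation:
Processing events:
Start: stock = 40
  Event 1 (adjust +2): 40 + 2 = 42
  Event 2 (sale 11): sell min(11,42)=11. stock: 42 - 11 = 31. total_sold = 11
  Event 3 (return 8): 31 + 8 = 39
  Event 4 (sale 5): sell min(5,39)=5. stock: 39 - 5 = 34. total_sold = 16
  Event 5 (return 1): 34 + 1 = 35
  Event 6 (sale 10): sell min(10,35)=10. stock: 35 - 10 = 25. total_sold = 26
  Event 7 (sale 18): sell min(18,25)=18. stock: 25 - 18 = 7. total_sold = 44
  Event 8 (return 1): 7 + 1 = 8
  Event 9 (restock 35): 8 + 35 = 43
Final: stock = 43, total_sold = 44

Checking against threshold 11:
  After event 1: stock=42 > 11
  After event 2: stock=31 > 11
  After event 3: stock=39 > 11
  After event 4: stock=34 > 11
  After event 5: stock=35 > 11
  After event 6: stock=25 > 11
  After event 7: stock=7 <= 11 -> ALERT
  After event 8: stock=8 <= 11 -> ALERT
  After event 9: stock=43 > 11
Alert events: [7, 8]. Count = 2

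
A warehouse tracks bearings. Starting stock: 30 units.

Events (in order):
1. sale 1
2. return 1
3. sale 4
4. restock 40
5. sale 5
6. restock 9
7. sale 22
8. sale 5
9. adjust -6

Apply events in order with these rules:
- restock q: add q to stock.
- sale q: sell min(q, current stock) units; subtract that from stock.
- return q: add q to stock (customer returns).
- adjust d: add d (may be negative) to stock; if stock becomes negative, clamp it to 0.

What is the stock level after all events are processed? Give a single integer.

Answer: 37

Derivation:
Processing events:
Start: stock = 30
  Event 1 (sale 1): sell min(1,30)=1. stock: 30 - 1 = 29. total_sold = 1
  Event 2 (return 1): 29 + 1 = 30
  Event 3 (sale 4): sell min(4,30)=4. stock: 30 - 4 = 26. total_sold = 5
  Event 4 (restock 40): 26 + 40 = 66
  Event 5 (sale 5): sell min(5,66)=5. stock: 66 - 5 = 61. total_sold = 10
  Event 6 (restock 9): 61 + 9 = 70
  Event 7 (sale 22): sell min(22,70)=22. stock: 70 - 22 = 48. total_sold = 32
  Event 8 (sale 5): sell min(5,48)=5. stock: 48 - 5 = 43. total_sold = 37
  Event 9 (adjust -6): 43 + -6 = 37
Final: stock = 37, total_sold = 37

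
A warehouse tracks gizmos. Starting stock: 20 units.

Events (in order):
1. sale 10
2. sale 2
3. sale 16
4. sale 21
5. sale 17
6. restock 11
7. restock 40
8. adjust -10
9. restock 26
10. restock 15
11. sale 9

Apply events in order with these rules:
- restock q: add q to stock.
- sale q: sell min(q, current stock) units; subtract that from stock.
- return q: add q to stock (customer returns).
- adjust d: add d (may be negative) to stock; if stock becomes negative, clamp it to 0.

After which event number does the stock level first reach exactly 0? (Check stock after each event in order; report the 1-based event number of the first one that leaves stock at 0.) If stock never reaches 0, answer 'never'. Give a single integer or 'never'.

Processing events:
Start: stock = 20
  Event 1 (sale 10): sell min(10,20)=10. stock: 20 - 10 = 10. total_sold = 10
  Event 2 (sale 2): sell min(2,10)=2. stock: 10 - 2 = 8. total_sold = 12
  Event 3 (sale 16): sell min(16,8)=8. stock: 8 - 8 = 0. total_sold = 20
  Event 4 (sale 21): sell min(21,0)=0. stock: 0 - 0 = 0. total_sold = 20
  Event 5 (sale 17): sell min(17,0)=0. stock: 0 - 0 = 0. total_sold = 20
  Event 6 (restock 11): 0 + 11 = 11
  Event 7 (restock 40): 11 + 40 = 51
  Event 8 (adjust -10): 51 + -10 = 41
  Event 9 (restock 26): 41 + 26 = 67
  Event 10 (restock 15): 67 + 15 = 82
  Event 11 (sale 9): sell min(9,82)=9. stock: 82 - 9 = 73. total_sold = 29
Final: stock = 73, total_sold = 29

First zero at event 3.

Answer: 3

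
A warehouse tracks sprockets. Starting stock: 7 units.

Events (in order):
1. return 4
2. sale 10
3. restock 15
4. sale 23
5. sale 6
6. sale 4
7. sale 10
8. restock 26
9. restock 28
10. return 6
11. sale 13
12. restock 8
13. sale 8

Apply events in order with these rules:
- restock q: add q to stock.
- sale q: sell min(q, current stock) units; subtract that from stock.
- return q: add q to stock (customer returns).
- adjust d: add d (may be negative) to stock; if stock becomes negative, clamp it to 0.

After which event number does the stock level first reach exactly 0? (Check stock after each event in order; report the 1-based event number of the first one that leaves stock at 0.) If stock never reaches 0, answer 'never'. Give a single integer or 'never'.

Answer: 4

Derivation:
Processing events:
Start: stock = 7
  Event 1 (return 4): 7 + 4 = 11
  Event 2 (sale 10): sell min(10,11)=10. stock: 11 - 10 = 1. total_sold = 10
  Event 3 (restock 15): 1 + 15 = 16
  Event 4 (sale 23): sell min(23,16)=16. stock: 16 - 16 = 0. total_sold = 26
  Event 5 (sale 6): sell min(6,0)=0. stock: 0 - 0 = 0. total_sold = 26
  Event 6 (sale 4): sell min(4,0)=0. stock: 0 - 0 = 0. total_sold = 26
  Event 7 (sale 10): sell min(10,0)=0. stock: 0 - 0 = 0. total_sold = 26
  Event 8 (restock 26): 0 + 26 = 26
  Event 9 (restock 28): 26 + 28 = 54
  Event 10 (return 6): 54 + 6 = 60
  Event 11 (sale 13): sell min(13,60)=13. stock: 60 - 13 = 47. total_sold = 39
  Event 12 (restock 8): 47 + 8 = 55
  Event 13 (sale 8): sell min(8,55)=8. stock: 55 - 8 = 47. total_sold = 47
Final: stock = 47, total_sold = 47

First zero at event 4.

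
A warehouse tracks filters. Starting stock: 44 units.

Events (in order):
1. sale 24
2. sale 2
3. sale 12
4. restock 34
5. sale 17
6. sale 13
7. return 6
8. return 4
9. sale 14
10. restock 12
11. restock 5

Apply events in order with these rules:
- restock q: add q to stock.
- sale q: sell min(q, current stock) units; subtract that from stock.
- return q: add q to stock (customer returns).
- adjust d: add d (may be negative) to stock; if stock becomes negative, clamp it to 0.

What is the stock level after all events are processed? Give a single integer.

Processing events:
Start: stock = 44
  Event 1 (sale 24): sell min(24,44)=24. stock: 44 - 24 = 20. total_sold = 24
  Event 2 (sale 2): sell min(2,20)=2. stock: 20 - 2 = 18. total_sold = 26
  Event 3 (sale 12): sell min(12,18)=12. stock: 18 - 12 = 6. total_sold = 38
  Event 4 (restock 34): 6 + 34 = 40
  Event 5 (sale 17): sell min(17,40)=17. stock: 40 - 17 = 23. total_sold = 55
  Event 6 (sale 13): sell min(13,23)=13. stock: 23 - 13 = 10. total_sold = 68
  Event 7 (return 6): 10 + 6 = 16
  Event 8 (return 4): 16 + 4 = 20
  Event 9 (sale 14): sell min(14,20)=14. stock: 20 - 14 = 6. total_sold = 82
  Event 10 (restock 12): 6 + 12 = 18
  Event 11 (restock 5): 18 + 5 = 23
Final: stock = 23, total_sold = 82

Answer: 23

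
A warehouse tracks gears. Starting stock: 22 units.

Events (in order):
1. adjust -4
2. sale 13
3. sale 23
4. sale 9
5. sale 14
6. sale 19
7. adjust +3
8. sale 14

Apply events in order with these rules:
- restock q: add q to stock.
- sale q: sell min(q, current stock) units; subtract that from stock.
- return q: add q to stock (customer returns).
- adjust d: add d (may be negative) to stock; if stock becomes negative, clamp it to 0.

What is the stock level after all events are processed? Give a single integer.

Processing events:
Start: stock = 22
  Event 1 (adjust -4): 22 + -4 = 18
  Event 2 (sale 13): sell min(13,18)=13. stock: 18 - 13 = 5. total_sold = 13
  Event 3 (sale 23): sell min(23,5)=5. stock: 5 - 5 = 0. total_sold = 18
  Event 4 (sale 9): sell min(9,0)=0. stock: 0 - 0 = 0. total_sold = 18
  Event 5 (sale 14): sell min(14,0)=0. stock: 0 - 0 = 0. total_sold = 18
  Event 6 (sale 19): sell min(19,0)=0. stock: 0 - 0 = 0. total_sold = 18
  Event 7 (adjust +3): 0 + 3 = 3
  Event 8 (sale 14): sell min(14,3)=3. stock: 3 - 3 = 0. total_sold = 21
Final: stock = 0, total_sold = 21

Answer: 0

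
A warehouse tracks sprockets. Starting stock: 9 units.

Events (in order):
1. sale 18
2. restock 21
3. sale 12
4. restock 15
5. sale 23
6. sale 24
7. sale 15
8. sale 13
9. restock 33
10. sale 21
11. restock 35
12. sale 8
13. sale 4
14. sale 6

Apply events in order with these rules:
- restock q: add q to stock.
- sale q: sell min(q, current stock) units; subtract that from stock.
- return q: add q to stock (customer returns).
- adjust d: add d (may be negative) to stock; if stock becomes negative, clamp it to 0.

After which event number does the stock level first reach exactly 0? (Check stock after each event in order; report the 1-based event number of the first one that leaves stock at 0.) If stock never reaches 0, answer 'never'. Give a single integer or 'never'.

Answer: 1

Derivation:
Processing events:
Start: stock = 9
  Event 1 (sale 18): sell min(18,9)=9. stock: 9 - 9 = 0. total_sold = 9
  Event 2 (restock 21): 0 + 21 = 21
  Event 3 (sale 12): sell min(12,21)=12. stock: 21 - 12 = 9. total_sold = 21
  Event 4 (restock 15): 9 + 15 = 24
  Event 5 (sale 23): sell min(23,24)=23. stock: 24 - 23 = 1. total_sold = 44
  Event 6 (sale 24): sell min(24,1)=1. stock: 1 - 1 = 0. total_sold = 45
  Event 7 (sale 15): sell min(15,0)=0. stock: 0 - 0 = 0. total_sold = 45
  Event 8 (sale 13): sell min(13,0)=0. stock: 0 - 0 = 0. total_sold = 45
  Event 9 (restock 33): 0 + 33 = 33
  Event 10 (sale 21): sell min(21,33)=21. stock: 33 - 21 = 12. total_sold = 66
  Event 11 (restock 35): 12 + 35 = 47
  Event 12 (sale 8): sell min(8,47)=8. stock: 47 - 8 = 39. total_sold = 74
  Event 13 (sale 4): sell min(4,39)=4. stock: 39 - 4 = 35. total_sold = 78
  Event 14 (sale 6): sell min(6,35)=6. stock: 35 - 6 = 29. total_sold = 84
Final: stock = 29, total_sold = 84

First zero at event 1.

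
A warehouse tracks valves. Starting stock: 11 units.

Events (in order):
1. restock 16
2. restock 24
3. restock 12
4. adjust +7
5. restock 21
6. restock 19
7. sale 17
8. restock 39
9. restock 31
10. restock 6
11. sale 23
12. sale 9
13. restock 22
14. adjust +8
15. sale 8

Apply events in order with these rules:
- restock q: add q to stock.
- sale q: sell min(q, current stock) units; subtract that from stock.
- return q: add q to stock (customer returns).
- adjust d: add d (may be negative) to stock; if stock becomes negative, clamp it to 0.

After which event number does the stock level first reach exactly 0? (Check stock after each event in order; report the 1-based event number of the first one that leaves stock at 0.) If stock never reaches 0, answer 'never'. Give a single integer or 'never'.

Processing events:
Start: stock = 11
  Event 1 (restock 16): 11 + 16 = 27
  Event 2 (restock 24): 27 + 24 = 51
  Event 3 (restock 12): 51 + 12 = 63
  Event 4 (adjust +7): 63 + 7 = 70
  Event 5 (restock 21): 70 + 21 = 91
  Event 6 (restock 19): 91 + 19 = 110
  Event 7 (sale 17): sell min(17,110)=17. stock: 110 - 17 = 93. total_sold = 17
  Event 8 (restock 39): 93 + 39 = 132
  Event 9 (restock 31): 132 + 31 = 163
  Event 10 (restock 6): 163 + 6 = 169
  Event 11 (sale 23): sell min(23,169)=23. stock: 169 - 23 = 146. total_sold = 40
  Event 12 (sale 9): sell min(9,146)=9. stock: 146 - 9 = 137. total_sold = 49
  Event 13 (restock 22): 137 + 22 = 159
  Event 14 (adjust +8): 159 + 8 = 167
  Event 15 (sale 8): sell min(8,167)=8. stock: 167 - 8 = 159. total_sold = 57
Final: stock = 159, total_sold = 57

Stock never reaches 0.

Answer: never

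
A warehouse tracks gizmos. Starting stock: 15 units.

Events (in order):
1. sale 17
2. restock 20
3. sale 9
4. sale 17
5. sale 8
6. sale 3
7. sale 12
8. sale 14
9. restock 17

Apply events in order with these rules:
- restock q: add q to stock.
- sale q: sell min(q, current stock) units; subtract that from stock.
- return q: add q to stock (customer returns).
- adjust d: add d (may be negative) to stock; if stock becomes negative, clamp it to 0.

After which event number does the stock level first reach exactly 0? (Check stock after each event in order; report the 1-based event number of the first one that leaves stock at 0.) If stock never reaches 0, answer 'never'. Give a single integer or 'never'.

Processing events:
Start: stock = 15
  Event 1 (sale 17): sell min(17,15)=15. stock: 15 - 15 = 0. total_sold = 15
  Event 2 (restock 20): 0 + 20 = 20
  Event 3 (sale 9): sell min(9,20)=9. stock: 20 - 9 = 11. total_sold = 24
  Event 4 (sale 17): sell min(17,11)=11. stock: 11 - 11 = 0. total_sold = 35
  Event 5 (sale 8): sell min(8,0)=0. stock: 0 - 0 = 0. total_sold = 35
  Event 6 (sale 3): sell min(3,0)=0. stock: 0 - 0 = 0. total_sold = 35
  Event 7 (sale 12): sell min(12,0)=0. stock: 0 - 0 = 0. total_sold = 35
  Event 8 (sale 14): sell min(14,0)=0. stock: 0 - 0 = 0. total_sold = 35
  Event 9 (restock 17): 0 + 17 = 17
Final: stock = 17, total_sold = 35

First zero at event 1.

Answer: 1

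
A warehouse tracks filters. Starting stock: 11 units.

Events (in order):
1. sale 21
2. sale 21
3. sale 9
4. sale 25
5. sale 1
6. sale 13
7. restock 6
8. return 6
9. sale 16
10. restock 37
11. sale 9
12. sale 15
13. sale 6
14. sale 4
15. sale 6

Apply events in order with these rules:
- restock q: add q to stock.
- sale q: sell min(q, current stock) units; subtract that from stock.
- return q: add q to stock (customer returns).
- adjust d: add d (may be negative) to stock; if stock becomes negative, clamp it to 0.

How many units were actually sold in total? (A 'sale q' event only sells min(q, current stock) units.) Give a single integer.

Answer: 60

Derivation:
Processing events:
Start: stock = 11
  Event 1 (sale 21): sell min(21,11)=11. stock: 11 - 11 = 0. total_sold = 11
  Event 2 (sale 21): sell min(21,0)=0. stock: 0 - 0 = 0. total_sold = 11
  Event 3 (sale 9): sell min(9,0)=0. stock: 0 - 0 = 0. total_sold = 11
  Event 4 (sale 25): sell min(25,0)=0. stock: 0 - 0 = 0. total_sold = 11
  Event 5 (sale 1): sell min(1,0)=0. stock: 0 - 0 = 0. total_sold = 11
  Event 6 (sale 13): sell min(13,0)=0. stock: 0 - 0 = 0. total_sold = 11
  Event 7 (restock 6): 0 + 6 = 6
  Event 8 (return 6): 6 + 6 = 12
  Event 9 (sale 16): sell min(16,12)=12. stock: 12 - 12 = 0. total_sold = 23
  Event 10 (restock 37): 0 + 37 = 37
  Event 11 (sale 9): sell min(9,37)=9. stock: 37 - 9 = 28. total_sold = 32
  Event 12 (sale 15): sell min(15,28)=15. stock: 28 - 15 = 13. total_sold = 47
  Event 13 (sale 6): sell min(6,13)=6. stock: 13 - 6 = 7. total_sold = 53
  Event 14 (sale 4): sell min(4,7)=4. stock: 7 - 4 = 3. total_sold = 57
  Event 15 (sale 6): sell min(6,3)=3. stock: 3 - 3 = 0. total_sold = 60
Final: stock = 0, total_sold = 60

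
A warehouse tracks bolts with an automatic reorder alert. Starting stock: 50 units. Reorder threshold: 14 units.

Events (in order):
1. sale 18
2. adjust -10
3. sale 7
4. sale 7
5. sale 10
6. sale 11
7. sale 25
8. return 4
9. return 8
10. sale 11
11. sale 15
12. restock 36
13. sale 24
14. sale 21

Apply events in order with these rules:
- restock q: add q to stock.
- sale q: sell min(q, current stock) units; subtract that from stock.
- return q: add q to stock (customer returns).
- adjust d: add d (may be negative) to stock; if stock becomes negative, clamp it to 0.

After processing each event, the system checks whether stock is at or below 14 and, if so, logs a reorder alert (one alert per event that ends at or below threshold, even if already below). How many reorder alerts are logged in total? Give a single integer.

Processing events:
Start: stock = 50
  Event 1 (sale 18): sell min(18,50)=18. stock: 50 - 18 = 32. total_sold = 18
  Event 2 (adjust -10): 32 + -10 = 22
  Event 3 (sale 7): sell min(7,22)=7. stock: 22 - 7 = 15. total_sold = 25
  Event 4 (sale 7): sell min(7,15)=7. stock: 15 - 7 = 8. total_sold = 32
  Event 5 (sale 10): sell min(10,8)=8. stock: 8 - 8 = 0. total_sold = 40
  Event 6 (sale 11): sell min(11,0)=0. stock: 0 - 0 = 0. total_sold = 40
  Event 7 (sale 25): sell min(25,0)=0. stock: 0 - 0 = 0. total_sold = 40
  Event 8 (return 4): 0 + 4 = 4
  Event 9 (return 8): 4 + 8 = 12
  Event 10 (sale 11): sell min(11,12)=11. stock: 12 - 11 = 1. total_sold = 51
  Event 11 (sale 15): sell min(15,1)=1. stock: 1 - 1 = 0. total_sold = 52
  Event 12 (restock 36): 0 + 36 = 36
  Event 13 (sale 24): sell min(24,36)=24. stock: 36 - 24 = 12. total_sold = 76
  Event 14 (sale 21): sell min(21,12)=12. stock: 12 - 12 = 0. total_sold = 88
Final: stock = 0, total_sold = 88

Checking against threshold 14:
  After event 1: stock=32 > 14
  After event 2: stock=22 > 14
  After event 3: stock=15 > 14
  After event 4: stock=8 <= 14 -> ALERT
  After event 5: stock=0 <= 14 -> ALERT
  After event 6: stock=0 <= 14 -> ALERT
  After event 7: stock=0 <= 14 -> ALERT
  After event 8: stock=4 <= 14 -> ALERT
  After event 9: stock=12 <= 14 -> ALERT
  After event 10: stock=1 <= 14 -> ALERT
  After event 11: stock=0 <= 14 -> ALERT
  After event 12: stock=36 > 14
  After event 13: stock=12 <= 14 -> ALERT
  After event 14: stock=0 <= 14 -> ALERT
Alert events: [4, 5, 6, 7, 8, 9, 10, 11, 13, 14]. Count = 10

Answer: 10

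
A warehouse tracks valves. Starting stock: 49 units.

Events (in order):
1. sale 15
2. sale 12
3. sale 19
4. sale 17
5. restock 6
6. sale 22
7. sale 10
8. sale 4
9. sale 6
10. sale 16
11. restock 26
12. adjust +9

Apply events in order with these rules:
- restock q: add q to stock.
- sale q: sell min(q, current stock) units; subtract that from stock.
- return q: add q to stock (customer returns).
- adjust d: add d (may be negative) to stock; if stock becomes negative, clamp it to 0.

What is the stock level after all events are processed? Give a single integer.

Processing events:
Start: stock = 49
  Event 1 (sale 15): sell min(15,49)=15. stock: 49 - 15 = 34. total_sold = 15
  Event 2 (sale 12): sell min(12,34)=12. stock: 34 - 12 = 22. total_sold = 27
  Event 3 (sale 19): sell min(19,22)=19. stock: 22 - 19 = 3. total_sold = 46
  Event 4 (sale 17): sell min(17,3)=3. stock: 3 - 3 = 0. total_sold = 49
  Event 5 (restock 6): 0 + 6 = 6
  Event 6 (sale 22): sell min(22,6)=6. stock: 6 - 6 = 0. total_sold = 55
  Event 7 (sale 10): sell min(10,0)=0. stock: 0 - 0 = 0. total_sold = 55
  Event 8 (sale 4): sell min(4,0)=0. stock: 0 - 0 = 0. total_sold = 55
  Event 9 (sale 6): sell min(6,0)=0. stock: 0 - 0 = 0. total_sold = 55
  Event 10 (sale 16): sell min(16,0)=0. stock: 0 - 0 = 0. total_sold = 55
  Event 11 (restock 26): 0 + 26 = 26
  Event 12 (adjust +9): 26 + 9 = 35
Final: stock = 35, total_sold = 55

Answer: 35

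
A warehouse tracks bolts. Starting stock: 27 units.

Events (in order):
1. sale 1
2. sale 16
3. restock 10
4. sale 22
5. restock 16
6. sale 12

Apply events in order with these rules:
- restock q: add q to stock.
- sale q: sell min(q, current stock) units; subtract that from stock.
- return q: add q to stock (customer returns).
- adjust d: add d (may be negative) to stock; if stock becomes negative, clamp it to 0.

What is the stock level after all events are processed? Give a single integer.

Processing events:
Start: stock = 27
  Event 1 (sale 1): sell min(1,27)=1. stock: 27 - 1 = 26. total_sold = 1
  Event 2 (sale 16): sell min(16,26)=16. stock: 26 - 16 = 10. total_sold = 17
  Event 3 (restock 10): 10 + 10 = 20
  Event 4 (sale 22): sell min(22,20)=20. stock: 20 - 20 = 0. total_sold = 37
  Event 5 (restock 16): 0 + 16 = 16
  Event 6 (sale 12): sell min(12,16)=12. stock: 16 - 12 = 4. total_sold = 49
Final: stock = 4, total_sold = 49

Answer: 4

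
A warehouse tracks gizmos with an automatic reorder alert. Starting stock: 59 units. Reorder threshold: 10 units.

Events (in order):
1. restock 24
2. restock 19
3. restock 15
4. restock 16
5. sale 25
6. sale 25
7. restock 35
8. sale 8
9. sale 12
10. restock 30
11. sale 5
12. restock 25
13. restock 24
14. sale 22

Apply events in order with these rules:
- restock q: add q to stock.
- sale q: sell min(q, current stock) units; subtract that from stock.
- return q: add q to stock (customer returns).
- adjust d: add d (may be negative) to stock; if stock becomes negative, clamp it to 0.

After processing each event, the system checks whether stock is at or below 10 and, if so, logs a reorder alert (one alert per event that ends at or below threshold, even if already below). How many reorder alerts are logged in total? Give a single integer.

Processing events:
Start: stock = 59
  Event 1 (restock 24): 59 + 24 = 83
  Event 2 (restock 19): 83 + 19 = 102
  Event 3 (restock 15): 102 + 15 = 117
  Event 4 (restock 16): 117 + 16 = 133
  Event 5 (sale 25): sell min(25,133)=25. stock: 133 - 25 = 108. total_sold = 25
  Event 6 (sale 25): sell min(25,108)=25. stock: 108 - 25 = 83. total_sold = 50
  Event 7 (restock 35): 83 + 35 = 118
  Event 8 (sale 8): sell min(8,118)=8. stock: 118 - 8 = 110. total_sold = 58
  Event 9 (sale 12): sell min(12,110)=12. stock: 110 - 12 = 98. total_sold = 70
  Event 10 (restock 30): 98 + 30 = 128
  Event 11 (sale 5): sell min(5,128)=5. stock: 128 - 5 = 123. total_sold = 75
  Event 12 (restock 25): 123 + 25 = 148
  Event 13 (restock 24): 148 + 24 = 172
  Event 14 (sale 22): sell min(22,172)=22. stock: 172 - 22 = 150. total_sold = 97
Final: stock = 150, total_sold = 97

Checking against threshold 10:
  After event 1: stock=83 > 10
  After event 2: stock=102 > 10
  After event 3: stock=117 > 10
  After event 4: stock=133 > 10
  After event 5: stock=108 > 10
  After event 6: stock=83 > 10
  After event 7: stock=118 > 10
  After event 8: stock=110 > 10
  After event 9: stock=98 > 10
  After event 10: stock=128 > 10
  After event 11: stock=123 > 10
  After event 12: stock=148 > 10
  After event 13: stock=172 > 10
  After event 14: stock=150 > 10
Alert events: []. Count = 0

Answer: 0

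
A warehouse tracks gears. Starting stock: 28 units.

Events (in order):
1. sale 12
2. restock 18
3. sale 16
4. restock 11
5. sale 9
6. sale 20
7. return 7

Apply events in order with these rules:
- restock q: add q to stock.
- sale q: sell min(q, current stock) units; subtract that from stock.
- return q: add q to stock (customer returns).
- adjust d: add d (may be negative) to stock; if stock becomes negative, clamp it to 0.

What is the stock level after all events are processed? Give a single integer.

Answer: 7

Derivation:
Processing events:
Start: stock = 28
  Event 1 (sale 12): sell min(12,28)=12. stock: 28 - 12 = 16. total_sold = 12
  Event 2 (restock 18): 16 + 18 = 34
  Event 3 (sale 16): sell min(16,34)=16. stock: 34 - 16 = 18. total_sold = 28
  Event 4 (restock 11): 18 + 11 = 29
  Event 5 (sale 9): sell min(9,29)=9. stock: 29 - 9 = 20. total_sold = 37
  Event 6 (sale 20): sell min(20,20)=20. stock: 20 - 20 = 0. total_sold = 57
  Event 7 (return 7): 0 + 7 = 7
Final: stock = 7, total_sold = 57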